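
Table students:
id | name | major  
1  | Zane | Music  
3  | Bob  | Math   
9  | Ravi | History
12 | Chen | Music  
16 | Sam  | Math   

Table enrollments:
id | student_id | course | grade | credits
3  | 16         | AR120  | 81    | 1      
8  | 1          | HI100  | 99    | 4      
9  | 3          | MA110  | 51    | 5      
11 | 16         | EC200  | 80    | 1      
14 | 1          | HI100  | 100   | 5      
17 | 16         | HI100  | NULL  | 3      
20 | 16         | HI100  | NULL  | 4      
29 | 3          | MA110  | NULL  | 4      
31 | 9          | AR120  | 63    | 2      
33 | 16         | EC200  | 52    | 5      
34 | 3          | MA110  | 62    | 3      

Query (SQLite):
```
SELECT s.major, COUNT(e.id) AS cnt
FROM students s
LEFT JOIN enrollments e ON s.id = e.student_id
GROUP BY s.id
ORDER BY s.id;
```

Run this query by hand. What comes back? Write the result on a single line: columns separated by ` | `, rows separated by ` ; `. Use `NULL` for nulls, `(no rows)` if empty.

LEFT JOIN keeps every students row; unmatched ones get NULL for enrollments columns.
Group by students.id and compute COUNT(e.id). COUNT(col) of an all-NULL group is 0.
  1: ids {8, 14} → COUNT(e.id)=2
  3: ids {9, 29, 34} → COUNT(e.id)=3
  9: ids {31} → COUNT(e.id)=1
  12: ids {—} → COUNT(e.id)=0
  16: ids {3, 11, 17, 20, 33} → COUNT(e.id)=5

Music | 2 ; Math | 3 ; History | 1 ; Music | 0 ; Math | 5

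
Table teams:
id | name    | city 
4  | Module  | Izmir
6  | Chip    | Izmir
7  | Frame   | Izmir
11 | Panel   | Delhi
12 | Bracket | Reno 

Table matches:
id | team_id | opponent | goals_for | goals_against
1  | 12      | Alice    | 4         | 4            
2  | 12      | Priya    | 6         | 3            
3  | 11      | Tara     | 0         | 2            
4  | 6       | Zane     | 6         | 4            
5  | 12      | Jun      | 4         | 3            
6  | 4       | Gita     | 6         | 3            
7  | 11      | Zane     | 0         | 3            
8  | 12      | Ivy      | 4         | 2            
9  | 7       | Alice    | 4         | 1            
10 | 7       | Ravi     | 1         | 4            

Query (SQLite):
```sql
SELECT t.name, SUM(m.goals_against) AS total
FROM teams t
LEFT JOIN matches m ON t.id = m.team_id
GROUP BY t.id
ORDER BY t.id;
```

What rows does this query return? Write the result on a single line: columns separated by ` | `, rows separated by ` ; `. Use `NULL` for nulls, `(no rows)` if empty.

Module | 3 ; Chip | 4 ; Frame | 5 ; Panel | 5 ; Bracket | 12

LEFT JOIN keeps every teams row; unmatched ones get NULL for matches columns.
Group by teams.id and compute SUM(m.goals_against). SUM over an all-NULL group is NULL.
  4: ids {6} → SUM(m.goals_against)=3
  6: ids {4} → SUM(m.goals_against)=4
  7: ids {9, 10} → SUM(m.goals_against)=5
  11: ids {3, 7} → SUM(m.goals_against)=5
  12: ids {1, 2, 5, 8} → SUM(m.goals_against)=12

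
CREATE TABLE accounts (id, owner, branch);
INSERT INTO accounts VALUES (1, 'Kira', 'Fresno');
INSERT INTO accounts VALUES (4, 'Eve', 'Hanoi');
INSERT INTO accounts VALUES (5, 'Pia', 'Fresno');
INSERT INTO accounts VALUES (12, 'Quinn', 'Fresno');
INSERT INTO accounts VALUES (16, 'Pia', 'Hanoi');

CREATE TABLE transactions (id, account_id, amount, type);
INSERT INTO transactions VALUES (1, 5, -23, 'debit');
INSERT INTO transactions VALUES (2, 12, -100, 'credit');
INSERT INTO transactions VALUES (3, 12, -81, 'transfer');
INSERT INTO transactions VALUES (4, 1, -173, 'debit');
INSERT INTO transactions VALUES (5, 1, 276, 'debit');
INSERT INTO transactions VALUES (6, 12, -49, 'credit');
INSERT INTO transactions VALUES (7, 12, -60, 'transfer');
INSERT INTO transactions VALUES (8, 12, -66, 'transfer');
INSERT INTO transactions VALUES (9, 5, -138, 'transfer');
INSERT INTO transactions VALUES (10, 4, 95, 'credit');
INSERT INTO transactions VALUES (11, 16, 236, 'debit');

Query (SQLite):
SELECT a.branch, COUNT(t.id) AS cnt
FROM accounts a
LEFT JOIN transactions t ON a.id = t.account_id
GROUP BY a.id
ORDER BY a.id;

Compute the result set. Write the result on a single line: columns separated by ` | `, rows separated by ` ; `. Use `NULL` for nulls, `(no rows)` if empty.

Fresno | 2 ; Hanoi | 1 ; Fresno | 2 ; Fresno | 5 ; Hanoi | 1

LEFT JOIN keeps every accounts row; unmatched ones get NULL for transactions columns.
Group by accounts.id and compute COUNT(t.id). COUNT(col) of an all-NULL group is 0.
  1: ids {4, 5} → COUNT(t.id)=2
  4: ids {10} → COUNT(t.id)=1
  5: ids {1, 9} → COUNT(t.id)=2
  12: ids {2, 3, 6, 7, 8} → COUNT(t.id)=5
  16: ids {11} → COUNT(t.id)=1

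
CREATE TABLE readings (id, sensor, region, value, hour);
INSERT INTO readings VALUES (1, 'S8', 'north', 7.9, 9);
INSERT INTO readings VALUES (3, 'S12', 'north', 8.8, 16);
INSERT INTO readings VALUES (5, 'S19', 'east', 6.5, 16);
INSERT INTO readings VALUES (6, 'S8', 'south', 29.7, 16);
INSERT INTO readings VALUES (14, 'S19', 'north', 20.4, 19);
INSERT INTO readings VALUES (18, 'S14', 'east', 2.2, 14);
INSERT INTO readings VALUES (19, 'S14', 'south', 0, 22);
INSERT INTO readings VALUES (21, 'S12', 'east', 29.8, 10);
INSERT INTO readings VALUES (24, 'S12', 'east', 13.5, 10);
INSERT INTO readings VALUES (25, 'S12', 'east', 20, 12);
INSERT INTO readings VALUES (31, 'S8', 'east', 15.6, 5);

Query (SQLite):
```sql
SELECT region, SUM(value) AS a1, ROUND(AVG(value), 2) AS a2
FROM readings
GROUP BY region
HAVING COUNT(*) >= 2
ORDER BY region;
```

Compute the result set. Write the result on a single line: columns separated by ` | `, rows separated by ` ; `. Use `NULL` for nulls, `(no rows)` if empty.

Group readings by region.
Per group compute: SUM(value), ROUND(AVG(value), 2).
HAVING: drop groups with fewer than 2 rows.
  east: ids {5, 18, 21, 24, 25, 31} → SUM(value)=87.6, ROUND(AVG(value), 2)=14.6
  north: ids {1, 3, 14} → SUM(value)=37.1, ROUND(AVG(value), 2)=12.37
  south: ids {6, 19} → SUM(value)=29.7, ROUND(AVG(value), 2)=14.85

east | 87.6 | 14.6 ; north | 37.1 | 12.37 ; south | 29.7 | 14.85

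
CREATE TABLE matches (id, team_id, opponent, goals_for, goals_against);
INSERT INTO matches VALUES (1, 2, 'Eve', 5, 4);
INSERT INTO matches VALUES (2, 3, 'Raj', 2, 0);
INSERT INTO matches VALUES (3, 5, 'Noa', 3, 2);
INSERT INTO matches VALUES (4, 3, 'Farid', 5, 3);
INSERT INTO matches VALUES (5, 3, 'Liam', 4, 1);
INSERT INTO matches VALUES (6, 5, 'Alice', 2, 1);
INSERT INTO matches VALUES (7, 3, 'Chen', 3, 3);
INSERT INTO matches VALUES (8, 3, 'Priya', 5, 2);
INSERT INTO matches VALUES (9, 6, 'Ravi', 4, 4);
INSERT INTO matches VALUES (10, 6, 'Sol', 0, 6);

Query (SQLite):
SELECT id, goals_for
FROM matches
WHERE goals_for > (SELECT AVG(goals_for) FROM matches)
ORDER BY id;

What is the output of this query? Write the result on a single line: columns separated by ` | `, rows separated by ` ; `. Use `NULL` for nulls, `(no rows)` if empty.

Scalar subquery: AVG(goals_for) over all matches rows = 3.3.
Keep rows where goals_for > that value.

1 | 5 ; 4 | 5 ; 5 | 4 ; 8 | 5 ; 9 | 4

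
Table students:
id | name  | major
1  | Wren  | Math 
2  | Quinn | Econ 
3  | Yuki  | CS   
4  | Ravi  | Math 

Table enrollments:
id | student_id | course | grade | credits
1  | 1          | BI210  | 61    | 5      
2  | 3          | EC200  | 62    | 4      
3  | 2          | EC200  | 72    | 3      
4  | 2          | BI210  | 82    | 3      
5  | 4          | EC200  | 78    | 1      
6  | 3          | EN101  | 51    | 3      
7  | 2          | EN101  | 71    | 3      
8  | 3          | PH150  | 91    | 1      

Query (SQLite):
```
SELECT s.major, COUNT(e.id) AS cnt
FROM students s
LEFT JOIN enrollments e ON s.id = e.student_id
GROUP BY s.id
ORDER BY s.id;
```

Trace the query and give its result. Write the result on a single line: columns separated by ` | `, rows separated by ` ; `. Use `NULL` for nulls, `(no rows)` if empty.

LEFT JOIN keeps every students row; unmatched ones get NULL for enrollments columns.
Group by students.id and compute COUNT(e.id). COUNT(col) of an all-NULL group is 0.
  1: ids {1} → COUNT(e.id)=1
  2: ids {3, 4, 7} → COUNT(e.id)=3
  3: ids {2, 6, 8} → COUNT(e.id)=3
  4: ids {5} → COUNT(e.id)=1

Math | 1 ; Econ | 3 ; CS | 3 ; Math | 1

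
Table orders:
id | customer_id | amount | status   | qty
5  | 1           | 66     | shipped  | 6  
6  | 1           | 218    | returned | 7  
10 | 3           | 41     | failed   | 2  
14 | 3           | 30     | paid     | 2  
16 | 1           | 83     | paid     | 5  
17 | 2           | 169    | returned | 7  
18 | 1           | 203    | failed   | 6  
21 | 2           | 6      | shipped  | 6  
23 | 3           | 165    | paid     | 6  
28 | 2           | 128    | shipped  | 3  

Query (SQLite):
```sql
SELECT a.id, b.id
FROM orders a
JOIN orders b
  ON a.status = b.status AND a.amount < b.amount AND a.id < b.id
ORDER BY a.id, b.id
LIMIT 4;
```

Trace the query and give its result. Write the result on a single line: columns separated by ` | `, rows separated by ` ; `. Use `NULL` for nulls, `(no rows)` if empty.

Pairs (a,b) with same status, a.amount < b.amount, a.id < b.id.
status groups: failed:{10,18} paid:{14,16,23} returned:{6,17} shipped:{5,21,28}
Ordered by (a.id, b.id); first 4.

5 | 28 ; 10 | 18 ; 14 | 16 ; 14 | 23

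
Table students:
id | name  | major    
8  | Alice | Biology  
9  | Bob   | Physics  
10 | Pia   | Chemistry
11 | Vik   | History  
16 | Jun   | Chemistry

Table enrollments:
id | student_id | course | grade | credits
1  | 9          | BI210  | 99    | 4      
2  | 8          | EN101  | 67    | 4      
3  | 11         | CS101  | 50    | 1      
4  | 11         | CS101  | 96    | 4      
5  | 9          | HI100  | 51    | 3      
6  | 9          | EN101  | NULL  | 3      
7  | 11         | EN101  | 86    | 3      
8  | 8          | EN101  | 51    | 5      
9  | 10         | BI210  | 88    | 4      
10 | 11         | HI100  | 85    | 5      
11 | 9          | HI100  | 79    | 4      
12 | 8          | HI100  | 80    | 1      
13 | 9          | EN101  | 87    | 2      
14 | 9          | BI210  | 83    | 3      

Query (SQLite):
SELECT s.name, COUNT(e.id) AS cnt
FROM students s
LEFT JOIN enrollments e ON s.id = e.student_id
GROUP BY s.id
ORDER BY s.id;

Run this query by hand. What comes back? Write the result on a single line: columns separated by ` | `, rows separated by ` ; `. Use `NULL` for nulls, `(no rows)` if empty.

Alice | 3 ; Bob | 6 ; Pia | 1 ; Vik | 4 ; Jun | 0

LEFT JOIN keeps every students row; unmatched ones get NULL for enrollments columns.
Group by students.id and compute COUNT(e.id). COUNT(col) of an all-NULL group is 0.
  8: ids {2, 8, 12} → COUNT(e.id)=3
  9: ids {1, 5, 6, 11, 13, 14} → COUNT(e.id)=6
  10: ids {9} → COUNT(e.id)=1
  11: ids {3, 4, 7, 10} → COUNT(e.id)=4
  16: ids {—} → COUNT(e.id)=0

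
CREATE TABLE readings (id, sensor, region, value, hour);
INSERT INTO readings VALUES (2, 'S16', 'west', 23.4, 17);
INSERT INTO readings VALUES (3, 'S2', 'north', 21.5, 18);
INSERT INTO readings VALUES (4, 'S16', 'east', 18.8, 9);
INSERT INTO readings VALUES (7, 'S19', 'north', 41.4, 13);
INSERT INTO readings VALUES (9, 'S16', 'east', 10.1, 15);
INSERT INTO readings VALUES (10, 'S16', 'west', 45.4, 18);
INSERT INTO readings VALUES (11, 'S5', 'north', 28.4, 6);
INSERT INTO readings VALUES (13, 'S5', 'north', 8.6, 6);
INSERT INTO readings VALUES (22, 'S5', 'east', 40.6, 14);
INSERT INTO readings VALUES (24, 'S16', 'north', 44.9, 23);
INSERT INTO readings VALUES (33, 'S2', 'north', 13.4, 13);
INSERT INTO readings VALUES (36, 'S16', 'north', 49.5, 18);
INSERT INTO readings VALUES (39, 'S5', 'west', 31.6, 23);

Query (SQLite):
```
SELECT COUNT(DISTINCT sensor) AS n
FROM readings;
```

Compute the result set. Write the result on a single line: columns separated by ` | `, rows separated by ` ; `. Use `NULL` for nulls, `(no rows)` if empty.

Count distinct non-NULL sensor values.

4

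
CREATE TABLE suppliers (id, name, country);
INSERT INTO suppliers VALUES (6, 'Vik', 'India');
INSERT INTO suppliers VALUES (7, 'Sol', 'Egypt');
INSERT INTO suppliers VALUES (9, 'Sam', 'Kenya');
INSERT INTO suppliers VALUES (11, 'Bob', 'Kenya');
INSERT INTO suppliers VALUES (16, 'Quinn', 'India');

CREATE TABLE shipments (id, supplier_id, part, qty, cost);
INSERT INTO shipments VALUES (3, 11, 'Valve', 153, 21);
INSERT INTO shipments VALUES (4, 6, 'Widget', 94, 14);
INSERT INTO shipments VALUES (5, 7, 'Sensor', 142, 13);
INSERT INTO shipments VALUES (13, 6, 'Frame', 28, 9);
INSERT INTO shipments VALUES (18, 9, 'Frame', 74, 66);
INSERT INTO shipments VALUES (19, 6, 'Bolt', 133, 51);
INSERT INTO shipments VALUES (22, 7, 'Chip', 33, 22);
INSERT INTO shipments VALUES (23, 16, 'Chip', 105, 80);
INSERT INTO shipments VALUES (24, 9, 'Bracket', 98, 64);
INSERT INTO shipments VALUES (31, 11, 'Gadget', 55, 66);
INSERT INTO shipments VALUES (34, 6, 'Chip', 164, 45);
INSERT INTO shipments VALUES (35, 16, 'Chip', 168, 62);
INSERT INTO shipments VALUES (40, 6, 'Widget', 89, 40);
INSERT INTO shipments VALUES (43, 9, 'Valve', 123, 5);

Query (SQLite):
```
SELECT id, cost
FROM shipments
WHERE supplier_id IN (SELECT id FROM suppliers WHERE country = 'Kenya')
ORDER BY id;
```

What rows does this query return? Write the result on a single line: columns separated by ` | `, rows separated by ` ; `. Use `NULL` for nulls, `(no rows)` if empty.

Inner query: suppliers.id where country = 'Kenya'.
Outer: keep shipments rows whose supplier_id is in that set.
Inner query → {9, 11}

3 | 21 ; 18 | 66 ; 24 | 64 ; 31 | 66 ; 43 | 5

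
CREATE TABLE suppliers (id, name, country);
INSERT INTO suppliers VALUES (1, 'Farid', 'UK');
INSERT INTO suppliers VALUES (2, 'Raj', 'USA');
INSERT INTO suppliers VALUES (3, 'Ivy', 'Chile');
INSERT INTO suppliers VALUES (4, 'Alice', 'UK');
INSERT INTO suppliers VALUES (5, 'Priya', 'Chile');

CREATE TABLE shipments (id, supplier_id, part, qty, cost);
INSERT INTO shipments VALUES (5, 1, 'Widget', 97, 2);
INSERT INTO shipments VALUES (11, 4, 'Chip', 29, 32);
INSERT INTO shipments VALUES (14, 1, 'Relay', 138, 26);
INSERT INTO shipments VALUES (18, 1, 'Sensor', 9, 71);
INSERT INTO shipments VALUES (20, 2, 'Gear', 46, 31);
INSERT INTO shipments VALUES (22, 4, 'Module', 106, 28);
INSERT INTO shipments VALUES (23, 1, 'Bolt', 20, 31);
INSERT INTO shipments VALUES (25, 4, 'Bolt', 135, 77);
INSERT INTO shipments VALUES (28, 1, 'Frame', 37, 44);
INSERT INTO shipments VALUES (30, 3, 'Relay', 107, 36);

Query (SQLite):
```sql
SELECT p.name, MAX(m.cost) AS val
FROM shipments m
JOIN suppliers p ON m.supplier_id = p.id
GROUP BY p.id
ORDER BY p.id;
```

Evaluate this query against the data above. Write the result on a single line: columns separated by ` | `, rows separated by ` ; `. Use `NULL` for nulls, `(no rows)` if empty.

Join each shipments row to its suppliers via supplier_id.
Group joined rows by suppliers.id; compute MAX(m.cost) per group.
  1: ids {5, 14, 18, 23, 28} → MAX(m.cost)=71
  2: ids {20} → MAX(m.cost)=31
  3: ids {30} → MAX(m.cost)=36
  4: ids {11, 22, 25} → MAX(m.cost)=77

Farid | 71 ; Raj | 31 ; Ivy | 36 ; Alice | 77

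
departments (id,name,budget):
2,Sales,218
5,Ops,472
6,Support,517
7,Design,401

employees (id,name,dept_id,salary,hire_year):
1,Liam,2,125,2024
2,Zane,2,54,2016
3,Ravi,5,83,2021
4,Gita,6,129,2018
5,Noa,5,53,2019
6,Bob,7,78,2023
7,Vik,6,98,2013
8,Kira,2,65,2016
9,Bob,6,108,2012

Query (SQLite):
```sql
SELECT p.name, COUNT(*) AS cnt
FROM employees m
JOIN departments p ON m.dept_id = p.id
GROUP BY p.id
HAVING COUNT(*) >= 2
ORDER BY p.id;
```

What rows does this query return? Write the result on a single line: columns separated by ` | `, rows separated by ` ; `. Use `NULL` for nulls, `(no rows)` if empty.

Sales | 3 ; Ops | 2 ; Support | 3

Join each employees row to its departments via dept_id.
Group joined rows by departments.id; compute COUNT(*) per group.
HAVING: keep groups with count ≥ 2.
  2: ids {1, 2, 8} → COUNT(*)=3
  5: ids {3, 5} → COUNT(*)=2
  6: ids {4, 7, 9} → COUNT(*)=3
  7: ids {6} → COUNT(*)=1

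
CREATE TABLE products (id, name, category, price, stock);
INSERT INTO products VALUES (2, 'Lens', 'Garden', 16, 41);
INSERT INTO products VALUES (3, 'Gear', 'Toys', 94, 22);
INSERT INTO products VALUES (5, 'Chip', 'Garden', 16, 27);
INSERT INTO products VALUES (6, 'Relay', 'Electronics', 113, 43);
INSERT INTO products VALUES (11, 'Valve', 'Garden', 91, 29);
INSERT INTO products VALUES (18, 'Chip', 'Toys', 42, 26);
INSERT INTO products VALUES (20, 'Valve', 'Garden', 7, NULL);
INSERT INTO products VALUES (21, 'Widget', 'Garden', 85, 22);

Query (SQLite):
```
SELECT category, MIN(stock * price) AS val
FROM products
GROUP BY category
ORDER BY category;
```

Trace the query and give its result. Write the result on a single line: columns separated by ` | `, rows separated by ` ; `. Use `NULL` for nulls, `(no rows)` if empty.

For each row compute stock * price.
Group by category; take MIN of the expression per group.
  Electronics: ids {6} → MIN(stock * price)=4859
  Garden: ids {2, 5, 11, 20, 21} → MIN(stock * price)=432
  Toys: ids {3, 18} → MIN(stock * price)=1092

Electronics | 4859 ; Garden | 432 ; Toys | 1092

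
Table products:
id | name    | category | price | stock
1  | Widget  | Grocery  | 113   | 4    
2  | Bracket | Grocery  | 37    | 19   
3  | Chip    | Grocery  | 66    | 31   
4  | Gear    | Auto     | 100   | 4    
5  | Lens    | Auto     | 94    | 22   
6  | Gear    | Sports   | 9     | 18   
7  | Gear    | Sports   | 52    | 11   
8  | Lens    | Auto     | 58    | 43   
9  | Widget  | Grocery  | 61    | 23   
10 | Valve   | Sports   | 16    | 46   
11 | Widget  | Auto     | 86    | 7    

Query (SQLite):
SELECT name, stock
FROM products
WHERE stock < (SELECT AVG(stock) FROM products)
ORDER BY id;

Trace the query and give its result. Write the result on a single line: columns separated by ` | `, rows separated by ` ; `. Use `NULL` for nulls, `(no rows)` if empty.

Scalar subquery: AVG(stock) over all products rows = 20.727273 (≈; comparison uses full precision).
Keep rows where stock < that value.

Widget | 4 ; Bracket | 19 ; Gear | 4 ; Gear | 18 ; Gear | 11 ; Widget | 7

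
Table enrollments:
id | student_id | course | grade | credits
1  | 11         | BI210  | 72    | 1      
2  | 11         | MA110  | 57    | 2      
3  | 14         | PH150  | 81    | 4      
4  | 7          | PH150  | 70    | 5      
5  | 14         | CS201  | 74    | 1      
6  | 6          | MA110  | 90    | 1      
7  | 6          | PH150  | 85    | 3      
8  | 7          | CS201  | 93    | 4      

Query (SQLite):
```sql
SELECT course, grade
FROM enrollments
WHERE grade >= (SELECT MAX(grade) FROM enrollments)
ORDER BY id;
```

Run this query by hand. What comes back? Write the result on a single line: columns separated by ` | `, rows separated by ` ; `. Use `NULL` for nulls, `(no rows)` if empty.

Scalar subquery: MAX(grade) over all enrollments rows = 93.
Keep rows where grade >= that value.

CS201 | 93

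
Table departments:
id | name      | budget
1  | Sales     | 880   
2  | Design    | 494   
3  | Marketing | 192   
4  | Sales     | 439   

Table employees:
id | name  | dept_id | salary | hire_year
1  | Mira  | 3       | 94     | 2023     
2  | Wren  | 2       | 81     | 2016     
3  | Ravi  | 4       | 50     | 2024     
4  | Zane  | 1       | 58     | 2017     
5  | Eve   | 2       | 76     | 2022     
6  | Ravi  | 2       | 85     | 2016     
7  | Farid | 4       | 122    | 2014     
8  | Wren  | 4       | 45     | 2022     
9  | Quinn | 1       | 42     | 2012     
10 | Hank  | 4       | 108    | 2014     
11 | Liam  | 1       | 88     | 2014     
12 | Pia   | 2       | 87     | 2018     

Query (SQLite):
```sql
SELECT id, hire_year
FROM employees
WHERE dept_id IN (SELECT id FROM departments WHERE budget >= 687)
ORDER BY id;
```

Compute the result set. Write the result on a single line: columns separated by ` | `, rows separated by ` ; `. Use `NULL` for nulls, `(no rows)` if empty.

4 | 2017 ; 9 | 2012 ; 11 | 2014

Inner query: departments.id where budget >= 687.
Outer: keep employees rows whose dept_id is in that set.
Inner query → {1}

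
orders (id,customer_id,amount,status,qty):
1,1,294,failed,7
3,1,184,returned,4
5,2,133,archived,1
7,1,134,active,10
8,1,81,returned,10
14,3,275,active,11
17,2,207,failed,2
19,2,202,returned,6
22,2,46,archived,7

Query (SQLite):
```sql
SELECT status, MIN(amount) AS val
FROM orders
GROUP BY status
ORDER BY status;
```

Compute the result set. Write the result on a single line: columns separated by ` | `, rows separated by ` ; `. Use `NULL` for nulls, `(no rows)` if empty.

Partition orders by status; compute MIN(amount) within each group.
  active: ids {7, 14} → MIN(amount)=134
  archived: ids {5, 22} → MIN(amount)=46
  failed: ids {1, 17} → MIN(amount)=207
  returned: ids {3, 8, 19} → MIN(amount)=81

active | 134 ; archived | 46 ; failed | 207 ; returned | 81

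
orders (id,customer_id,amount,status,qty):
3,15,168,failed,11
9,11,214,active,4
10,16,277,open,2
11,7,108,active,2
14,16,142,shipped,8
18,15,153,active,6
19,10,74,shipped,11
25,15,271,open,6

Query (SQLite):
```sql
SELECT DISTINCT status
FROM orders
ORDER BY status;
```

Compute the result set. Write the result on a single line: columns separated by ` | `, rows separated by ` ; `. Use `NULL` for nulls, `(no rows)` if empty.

active ; failed ; open ; shipped

Collect distinct status values from orders.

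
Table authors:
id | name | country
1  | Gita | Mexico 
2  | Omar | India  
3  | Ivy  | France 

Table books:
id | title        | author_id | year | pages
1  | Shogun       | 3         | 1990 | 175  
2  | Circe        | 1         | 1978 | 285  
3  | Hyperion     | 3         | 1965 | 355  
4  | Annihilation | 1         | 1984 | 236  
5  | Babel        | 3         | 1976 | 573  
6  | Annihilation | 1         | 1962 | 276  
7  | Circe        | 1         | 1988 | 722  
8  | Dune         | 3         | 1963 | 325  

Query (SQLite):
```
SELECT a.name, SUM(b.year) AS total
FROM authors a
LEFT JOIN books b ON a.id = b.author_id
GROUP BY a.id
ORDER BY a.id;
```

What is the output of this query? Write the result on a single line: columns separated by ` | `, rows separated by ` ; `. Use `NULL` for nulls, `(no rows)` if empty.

Gita | 7912 ; Omar | NULL ; Ivy | 7894

LEFT JOIN keeps every authors row; unmatched ones get NULL for books columns.
Group by authors.id and compute SUM(b.year). SUM over an all-NULL group is NULL.
  1: ids {2, 4, 6, 7} → SUM(b.year)=7912
  2: ids {—} → SUM(b.year)=NULL
  3: ids {1, 3, 5, 8} → SUM(b.year)=7894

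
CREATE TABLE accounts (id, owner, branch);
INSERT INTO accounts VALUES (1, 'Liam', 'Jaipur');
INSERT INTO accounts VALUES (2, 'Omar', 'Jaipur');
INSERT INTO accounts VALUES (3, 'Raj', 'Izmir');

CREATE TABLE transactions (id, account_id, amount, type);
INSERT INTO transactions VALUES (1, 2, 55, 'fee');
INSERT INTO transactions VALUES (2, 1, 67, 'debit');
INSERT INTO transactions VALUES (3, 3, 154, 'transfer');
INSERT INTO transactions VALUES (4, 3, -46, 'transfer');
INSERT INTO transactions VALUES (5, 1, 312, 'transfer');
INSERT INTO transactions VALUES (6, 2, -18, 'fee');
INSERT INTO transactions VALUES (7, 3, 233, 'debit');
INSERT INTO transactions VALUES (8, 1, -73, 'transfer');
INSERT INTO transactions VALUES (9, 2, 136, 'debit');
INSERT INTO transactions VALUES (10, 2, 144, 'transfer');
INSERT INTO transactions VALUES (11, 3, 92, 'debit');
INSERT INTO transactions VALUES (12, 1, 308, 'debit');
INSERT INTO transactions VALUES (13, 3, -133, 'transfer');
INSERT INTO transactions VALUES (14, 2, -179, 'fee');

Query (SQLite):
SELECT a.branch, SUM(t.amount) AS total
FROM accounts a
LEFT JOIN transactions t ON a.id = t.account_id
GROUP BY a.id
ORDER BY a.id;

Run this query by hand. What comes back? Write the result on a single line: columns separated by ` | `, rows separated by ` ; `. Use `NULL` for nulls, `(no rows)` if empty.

LEFT JOIN keeps every accounts row; unmatched ones get NULL for transactions columns.
Group by accounts.id and compute SUM(t.amount). SUM over an all-NULL group is NULL.
  1: ids {2, 5, 8, 12} → SUM(t.amount)=614
  2: ids {1, 6, 9, 10, 14} → SUM(t.amount)=138
  3: ids {3, 4, 7, 11, 13} → SUM(t.amount)=300

Jaipur | 614 ; Jaipur | 138 ; Izmir | 300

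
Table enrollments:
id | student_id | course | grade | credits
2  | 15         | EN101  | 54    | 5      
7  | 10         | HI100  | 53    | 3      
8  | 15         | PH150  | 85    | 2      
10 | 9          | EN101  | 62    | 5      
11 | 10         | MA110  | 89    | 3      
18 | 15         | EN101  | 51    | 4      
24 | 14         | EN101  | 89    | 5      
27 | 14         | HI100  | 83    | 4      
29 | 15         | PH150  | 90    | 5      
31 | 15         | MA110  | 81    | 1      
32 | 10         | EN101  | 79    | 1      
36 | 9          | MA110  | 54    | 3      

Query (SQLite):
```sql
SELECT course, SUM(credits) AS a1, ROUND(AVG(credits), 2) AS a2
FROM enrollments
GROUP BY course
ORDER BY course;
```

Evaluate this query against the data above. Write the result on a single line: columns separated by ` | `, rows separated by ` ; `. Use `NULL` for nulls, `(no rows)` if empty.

EN101 | 20 | 4 ; HI100 | 7 | 3.5 ; MA110 | 7 | 2.33 ; PH150 | 7 | 3.5

Group enrollments by course.
Per group compute: SUM(credits), ROUND(AVG(credits), 2).
  EN101: ids {2, 10, 18, 24, 32} → SUM(credits)=20, ROUND(AVG(credits), 2)=4
  HI100: ids {7, 27} → SUM(credits)=7, ROUND(AVG(credits), 2)=3.5
  MA110: ids {11, 31, 36} → SUM(credits)=7, ROUND(AVG(credits), 2)=2.33
  PH150: ids {8, 29} → SUM(credits)=7, ROUND(AVG(credits), 2)=3.5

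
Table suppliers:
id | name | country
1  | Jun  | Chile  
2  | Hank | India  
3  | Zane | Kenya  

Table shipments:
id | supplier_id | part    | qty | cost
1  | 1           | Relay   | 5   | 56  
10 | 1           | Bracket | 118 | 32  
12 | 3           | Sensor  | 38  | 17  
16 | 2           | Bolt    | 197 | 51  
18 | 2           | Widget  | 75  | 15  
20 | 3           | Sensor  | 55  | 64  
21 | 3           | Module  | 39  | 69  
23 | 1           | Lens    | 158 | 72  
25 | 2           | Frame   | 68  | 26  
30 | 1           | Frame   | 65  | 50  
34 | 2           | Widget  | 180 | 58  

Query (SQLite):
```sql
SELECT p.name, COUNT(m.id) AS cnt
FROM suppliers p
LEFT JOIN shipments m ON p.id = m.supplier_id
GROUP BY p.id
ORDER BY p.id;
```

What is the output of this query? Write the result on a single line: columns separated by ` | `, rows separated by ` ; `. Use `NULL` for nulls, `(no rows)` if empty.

Jun | 4 ; Hank | 4 ; Zane | 3

LEFT JOIN keeps every suppliers row; unmatched ones get NULL for shipments columns.
Group by suppliers.id and compute COUNT(m.id). COUNT(col) of an all-NULL group is 0.
  1: ids {1, 10, 23, 30} → COUNT(m.id)=4
  2: ids {16, 18, 25, 34} → COUNT(m.id)=4
  3: ids {12, 20, 21} → COUNT(m.id)=3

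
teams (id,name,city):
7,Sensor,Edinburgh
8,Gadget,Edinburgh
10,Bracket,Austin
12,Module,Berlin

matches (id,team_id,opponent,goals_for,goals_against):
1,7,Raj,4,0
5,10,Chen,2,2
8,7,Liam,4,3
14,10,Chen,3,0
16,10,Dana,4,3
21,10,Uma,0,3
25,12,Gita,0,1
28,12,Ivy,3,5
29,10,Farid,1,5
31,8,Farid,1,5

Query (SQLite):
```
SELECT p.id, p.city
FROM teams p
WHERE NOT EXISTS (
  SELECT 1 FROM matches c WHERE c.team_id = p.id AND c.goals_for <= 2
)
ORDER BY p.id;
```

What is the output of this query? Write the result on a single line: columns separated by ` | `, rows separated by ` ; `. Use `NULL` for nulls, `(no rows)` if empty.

7 | Edinburgh

For each teams row, check whether any matches with matching team_id has goals_for <= 2.
Keep rows where that is false.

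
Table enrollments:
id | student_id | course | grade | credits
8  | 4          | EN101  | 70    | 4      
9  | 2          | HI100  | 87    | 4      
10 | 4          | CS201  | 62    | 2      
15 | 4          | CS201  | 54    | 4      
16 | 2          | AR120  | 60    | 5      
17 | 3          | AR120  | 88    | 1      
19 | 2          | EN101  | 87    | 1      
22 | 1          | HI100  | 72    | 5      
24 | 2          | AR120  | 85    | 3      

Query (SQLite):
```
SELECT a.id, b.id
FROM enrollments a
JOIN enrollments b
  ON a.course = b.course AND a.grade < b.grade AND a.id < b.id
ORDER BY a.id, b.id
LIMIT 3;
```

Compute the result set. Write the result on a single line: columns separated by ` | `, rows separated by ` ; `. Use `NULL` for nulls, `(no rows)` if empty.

8 | 19 ; 16 | 17 ; 16 | 24

Pairs (a,b) with same course, a.grade < b.grade, a.id < b.id.
course groups: AR120:{16,17,24} CS201:{10,15} EN101:{8,19} HI100:{9,22}
Ordered by (a.id, b.id); first 3.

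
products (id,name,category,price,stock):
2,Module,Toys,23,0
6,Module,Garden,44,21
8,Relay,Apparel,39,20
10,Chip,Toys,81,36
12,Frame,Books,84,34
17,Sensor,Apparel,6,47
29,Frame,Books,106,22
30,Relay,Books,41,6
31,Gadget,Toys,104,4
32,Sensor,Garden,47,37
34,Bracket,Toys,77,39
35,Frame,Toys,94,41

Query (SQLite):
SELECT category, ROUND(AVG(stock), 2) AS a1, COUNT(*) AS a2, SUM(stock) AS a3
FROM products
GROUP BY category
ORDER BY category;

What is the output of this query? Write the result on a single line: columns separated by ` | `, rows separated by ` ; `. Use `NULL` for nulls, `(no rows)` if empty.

Group products by category.
Per group compute: ROUND(AVG(stock), 2), COUNT(*), SUM(stock).
  Apparel: ids {8, 17} → ROUND(AVG(stock), 2)=33.5, COUNT(*)=2, SUM(stock)=67
  Books: ids {12, 29, 30} → ROUND(AVG(stock), 2)=20.67, COUNT(*)=3, SUM(stock)=62
  Garden: ids {6, 32} → ROUND(AVG(stock), 2)=29, COUNT(*)=2, SUM(stock)=58
  Toys: ids {2, 10, 31, 34, 35} → ROUND(AVG(stock), 2)=24, COUNT(*)=5, SUM(stock)=120

Apparel | 33.5 | 2 | 67 ; Books | 20.67 | 3 | 62 ; Garden | 29 | 2 | 58 ; Toys | 24 | 5 | 120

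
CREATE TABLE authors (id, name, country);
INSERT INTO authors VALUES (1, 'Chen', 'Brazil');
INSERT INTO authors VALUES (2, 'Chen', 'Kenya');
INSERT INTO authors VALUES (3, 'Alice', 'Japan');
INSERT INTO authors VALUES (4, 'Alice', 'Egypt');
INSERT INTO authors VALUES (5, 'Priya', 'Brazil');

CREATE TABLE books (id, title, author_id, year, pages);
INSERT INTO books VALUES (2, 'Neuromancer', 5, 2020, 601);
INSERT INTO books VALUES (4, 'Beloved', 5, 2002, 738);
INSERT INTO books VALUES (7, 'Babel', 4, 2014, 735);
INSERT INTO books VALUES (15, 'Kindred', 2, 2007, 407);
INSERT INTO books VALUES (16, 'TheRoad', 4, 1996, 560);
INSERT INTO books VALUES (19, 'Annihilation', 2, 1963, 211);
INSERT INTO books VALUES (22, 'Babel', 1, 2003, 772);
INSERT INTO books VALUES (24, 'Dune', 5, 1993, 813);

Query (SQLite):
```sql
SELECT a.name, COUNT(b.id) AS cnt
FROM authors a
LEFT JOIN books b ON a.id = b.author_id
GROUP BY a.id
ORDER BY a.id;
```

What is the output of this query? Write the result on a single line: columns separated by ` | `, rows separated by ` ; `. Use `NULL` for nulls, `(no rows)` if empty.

LEFT JOIN keeps every authors row; unmatched ones get NULL for books columns.
Group by authors.id and compute COUNT(b.id). COUNT(col) of an all-NULL group is 0.
  1: ids {22} → COUNT(b.id)=1
  2: ids {15, 19} → COUNT(b.id)=2
  3: ids {—} → COUNT(b.id)=0
  4: ids {7, 16} → COUNT(b.id)=2
  5: ids {2, 4, 24} → COUNT(b.id)=3

Chen | 1 ; Chen | 2 ; Alice | 0 ; Alice | 2 ; Priya | 3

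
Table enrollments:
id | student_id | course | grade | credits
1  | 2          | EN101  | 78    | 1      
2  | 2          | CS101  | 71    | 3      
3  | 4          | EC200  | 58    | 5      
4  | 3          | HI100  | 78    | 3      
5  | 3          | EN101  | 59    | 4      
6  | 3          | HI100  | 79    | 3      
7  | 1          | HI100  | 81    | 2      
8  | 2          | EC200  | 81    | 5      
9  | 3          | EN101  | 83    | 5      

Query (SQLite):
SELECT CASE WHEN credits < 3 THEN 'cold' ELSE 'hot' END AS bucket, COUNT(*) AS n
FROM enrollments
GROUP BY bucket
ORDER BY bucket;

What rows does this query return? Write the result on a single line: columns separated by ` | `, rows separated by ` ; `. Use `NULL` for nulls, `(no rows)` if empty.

Bucket rows by credits < 3 → 'cold' else 'hot'; count each bucket.

cold | 2 ; hot | 7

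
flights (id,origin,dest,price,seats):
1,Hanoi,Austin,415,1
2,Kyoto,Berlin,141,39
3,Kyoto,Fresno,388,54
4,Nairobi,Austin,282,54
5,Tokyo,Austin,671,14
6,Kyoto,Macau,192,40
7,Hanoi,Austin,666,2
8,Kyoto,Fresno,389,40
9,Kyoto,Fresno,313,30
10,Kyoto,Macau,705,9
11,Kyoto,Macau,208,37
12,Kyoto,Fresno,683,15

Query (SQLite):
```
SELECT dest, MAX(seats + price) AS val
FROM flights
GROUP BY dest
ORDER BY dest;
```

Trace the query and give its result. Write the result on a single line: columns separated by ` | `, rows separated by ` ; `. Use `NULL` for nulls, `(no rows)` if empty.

For each row compute seats + price.
Group by dest; take MAX of the expression per group.
  Austin: ids {1, 4, 5, 7} → MAX(seats + price)=685
  Berlin: ids {2} → MAX(seats + price)=180
  Fresno: ids {3, 8, 9, 12} → MAX(seats + price)=698
  Macau: ids {6, 10, 11} → MAX(seats + price)=714

Austin | 685 ; Berlin | 180 ; Fresno | 698 ; Macau | 714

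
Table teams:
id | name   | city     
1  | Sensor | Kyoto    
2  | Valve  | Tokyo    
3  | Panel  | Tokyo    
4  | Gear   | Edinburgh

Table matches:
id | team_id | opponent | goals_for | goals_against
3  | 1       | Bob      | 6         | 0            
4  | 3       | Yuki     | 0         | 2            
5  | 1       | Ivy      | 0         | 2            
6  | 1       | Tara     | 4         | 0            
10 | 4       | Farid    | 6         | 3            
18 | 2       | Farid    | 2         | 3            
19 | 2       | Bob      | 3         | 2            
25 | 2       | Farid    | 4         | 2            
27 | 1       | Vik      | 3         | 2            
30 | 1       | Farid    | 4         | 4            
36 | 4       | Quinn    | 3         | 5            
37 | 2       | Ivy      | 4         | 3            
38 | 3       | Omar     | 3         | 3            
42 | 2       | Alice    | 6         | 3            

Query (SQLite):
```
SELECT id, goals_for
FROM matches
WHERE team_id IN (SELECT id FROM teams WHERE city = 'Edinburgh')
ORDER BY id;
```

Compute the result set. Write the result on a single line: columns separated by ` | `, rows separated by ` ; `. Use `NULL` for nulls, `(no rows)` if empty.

10 | 6 ; 36 | 3

Inner query: teams.id where city = 'Edinburgh'.
Outer: keep matches rows whose team_id is in that set.
Inner query → {4}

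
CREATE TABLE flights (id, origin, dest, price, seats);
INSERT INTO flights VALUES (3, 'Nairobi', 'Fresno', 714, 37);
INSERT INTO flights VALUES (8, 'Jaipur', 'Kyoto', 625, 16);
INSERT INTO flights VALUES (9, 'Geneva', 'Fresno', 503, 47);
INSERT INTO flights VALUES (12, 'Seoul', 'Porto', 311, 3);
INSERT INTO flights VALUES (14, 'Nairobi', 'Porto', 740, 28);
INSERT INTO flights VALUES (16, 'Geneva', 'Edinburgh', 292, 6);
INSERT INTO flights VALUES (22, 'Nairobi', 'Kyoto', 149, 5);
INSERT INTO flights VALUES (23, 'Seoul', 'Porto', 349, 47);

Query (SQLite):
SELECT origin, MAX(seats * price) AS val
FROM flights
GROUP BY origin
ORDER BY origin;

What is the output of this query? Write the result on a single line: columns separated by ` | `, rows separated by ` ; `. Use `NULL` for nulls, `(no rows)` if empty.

For each row compute seats * price.
Group by origin; take MAX of the expression per group.
  Geneva: ids {9, 16} → MAX(seats * price)=23641
  Jaipur: ids {8} → MAX(seats * price)=10000
  Nairobi: ids {3, 14, 22} → MAX(seats * price)=26418
  Seoul: ids {12, 23} → MAX(seats * price)=16403

Geneva | 23641 ; Jaipur | 10000 ; Nairobi | 26418 ; Seoul | 16403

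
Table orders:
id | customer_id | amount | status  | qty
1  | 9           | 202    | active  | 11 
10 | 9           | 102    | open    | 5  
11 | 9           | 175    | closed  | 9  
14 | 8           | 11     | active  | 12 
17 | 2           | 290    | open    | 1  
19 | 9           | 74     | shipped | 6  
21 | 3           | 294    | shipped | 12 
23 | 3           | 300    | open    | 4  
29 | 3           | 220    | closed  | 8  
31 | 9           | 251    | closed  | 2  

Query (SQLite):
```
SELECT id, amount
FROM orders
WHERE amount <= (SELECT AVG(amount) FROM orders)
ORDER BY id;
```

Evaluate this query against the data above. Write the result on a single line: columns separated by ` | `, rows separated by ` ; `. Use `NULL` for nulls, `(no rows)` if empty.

10 | 102 ; 11 | 175 ; 14 | 11 ; 19 | 74

Scalar subquery: AVG(amount) over all orders rows = 191.9.
Keep rows where amount <= that value.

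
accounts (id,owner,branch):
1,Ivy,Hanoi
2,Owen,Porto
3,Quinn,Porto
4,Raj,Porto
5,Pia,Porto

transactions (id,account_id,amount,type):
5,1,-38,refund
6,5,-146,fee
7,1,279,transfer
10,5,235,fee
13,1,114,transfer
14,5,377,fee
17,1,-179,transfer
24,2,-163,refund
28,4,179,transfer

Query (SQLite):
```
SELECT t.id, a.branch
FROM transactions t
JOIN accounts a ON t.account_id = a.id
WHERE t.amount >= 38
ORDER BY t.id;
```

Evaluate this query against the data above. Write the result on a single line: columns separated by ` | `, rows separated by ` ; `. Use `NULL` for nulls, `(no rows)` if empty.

Each transactions row matches the accounts row where account_id = accounts.id.
Then keep rows with t.amount >= 38.

7 | Hanoi ; 10 | Porto ; 13 | Hanoi ; 14 | Porto ; 28 | Porto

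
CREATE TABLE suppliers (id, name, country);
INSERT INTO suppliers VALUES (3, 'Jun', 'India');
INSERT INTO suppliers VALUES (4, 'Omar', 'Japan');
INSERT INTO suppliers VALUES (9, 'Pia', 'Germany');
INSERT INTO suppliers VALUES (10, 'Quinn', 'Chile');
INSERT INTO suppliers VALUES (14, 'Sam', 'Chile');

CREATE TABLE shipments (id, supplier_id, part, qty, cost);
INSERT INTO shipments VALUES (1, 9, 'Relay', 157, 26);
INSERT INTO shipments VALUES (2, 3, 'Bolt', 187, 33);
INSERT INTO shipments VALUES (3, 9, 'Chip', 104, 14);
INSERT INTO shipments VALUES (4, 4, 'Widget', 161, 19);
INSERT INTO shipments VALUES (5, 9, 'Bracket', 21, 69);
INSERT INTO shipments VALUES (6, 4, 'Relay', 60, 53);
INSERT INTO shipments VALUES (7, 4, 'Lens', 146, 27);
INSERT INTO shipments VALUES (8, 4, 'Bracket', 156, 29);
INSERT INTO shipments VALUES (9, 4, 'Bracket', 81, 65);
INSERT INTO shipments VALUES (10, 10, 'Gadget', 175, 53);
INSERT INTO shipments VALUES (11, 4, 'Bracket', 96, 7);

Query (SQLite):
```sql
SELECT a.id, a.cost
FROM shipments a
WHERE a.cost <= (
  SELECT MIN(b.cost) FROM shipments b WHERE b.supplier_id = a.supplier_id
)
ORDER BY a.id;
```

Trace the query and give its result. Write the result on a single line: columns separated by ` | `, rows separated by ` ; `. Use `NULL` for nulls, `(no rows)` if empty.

2 | 33 ; 3 | 14 ; 10 | 53 ; 11 | 7

For each shipments row a, compute MIN(cost) over rows sharing a.supplier_id.
Keep row a if a.cost <= that per-group MIN.
  supplier_id=3: MIN(cost) = 33
  supplier_id=4: MIN(cost) = 7
  supplier_id=9: MIN(cost) = 14
  supplier_id=10: MIN(cost) = 53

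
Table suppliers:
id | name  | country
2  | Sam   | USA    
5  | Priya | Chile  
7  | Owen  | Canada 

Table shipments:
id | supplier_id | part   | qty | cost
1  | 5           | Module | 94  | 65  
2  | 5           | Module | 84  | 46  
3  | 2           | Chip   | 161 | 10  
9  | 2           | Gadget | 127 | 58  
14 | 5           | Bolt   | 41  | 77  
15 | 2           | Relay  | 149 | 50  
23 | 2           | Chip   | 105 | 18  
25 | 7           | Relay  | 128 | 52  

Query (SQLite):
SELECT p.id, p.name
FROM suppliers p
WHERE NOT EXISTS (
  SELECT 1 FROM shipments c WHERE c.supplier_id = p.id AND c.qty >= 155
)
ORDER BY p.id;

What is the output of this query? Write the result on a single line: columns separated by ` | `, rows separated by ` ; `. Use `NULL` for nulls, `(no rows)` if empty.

5 | Priya ; 7 | Owen

For each suppliers row, check whether any shipments with matching supplier_id has qty >= 155.
Keep rows where that is false.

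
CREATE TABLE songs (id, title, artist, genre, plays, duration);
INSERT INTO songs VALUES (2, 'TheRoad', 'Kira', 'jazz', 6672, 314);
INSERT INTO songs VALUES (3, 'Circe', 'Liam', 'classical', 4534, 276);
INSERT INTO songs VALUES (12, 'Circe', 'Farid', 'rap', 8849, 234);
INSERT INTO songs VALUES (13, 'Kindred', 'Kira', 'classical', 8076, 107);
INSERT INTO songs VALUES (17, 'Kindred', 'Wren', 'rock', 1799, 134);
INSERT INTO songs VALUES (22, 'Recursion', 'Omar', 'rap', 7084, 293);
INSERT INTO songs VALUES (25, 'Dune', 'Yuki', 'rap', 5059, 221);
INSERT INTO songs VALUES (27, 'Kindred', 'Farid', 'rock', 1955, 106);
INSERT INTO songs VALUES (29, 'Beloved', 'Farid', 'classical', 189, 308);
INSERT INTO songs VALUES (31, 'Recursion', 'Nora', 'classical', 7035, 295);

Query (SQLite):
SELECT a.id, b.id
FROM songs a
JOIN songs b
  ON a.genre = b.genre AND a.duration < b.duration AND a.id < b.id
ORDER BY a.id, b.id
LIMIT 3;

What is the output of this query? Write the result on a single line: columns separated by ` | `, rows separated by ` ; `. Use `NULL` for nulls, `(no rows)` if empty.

Pairs (a,b) with same genre, a.duration < b.duration, a.id < b.id.
genre groups: classical:{3,13,29,31} jazz:{2} rap:{12,22,25} rock:{17,27}
Ordered by (a.id, b.id); first 3.

3 | 29 ; 3 | 31 ; 12 | 22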